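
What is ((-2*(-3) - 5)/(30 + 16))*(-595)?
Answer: -595/46 ≈ -12.935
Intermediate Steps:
((-2*(-3) - 5)/(30 + 16))*(-595) = ((6 - 5)/46)*(-595) = (1*(1/46))*(-595) = (1/46)*(-595) = -595/46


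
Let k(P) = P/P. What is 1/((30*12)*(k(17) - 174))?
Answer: -1/62280 ≈ -1.6057e-5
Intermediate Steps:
k(P) = 1
1/((30*12)*(k(17) - 174)) = 1/((30*12)*(1 - 174)) = 1/(360*(-173)) = 1/(-62280) = -1/62280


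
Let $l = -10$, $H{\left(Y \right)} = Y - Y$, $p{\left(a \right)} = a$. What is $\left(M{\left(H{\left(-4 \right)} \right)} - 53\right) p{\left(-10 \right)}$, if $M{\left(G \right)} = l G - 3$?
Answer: $560$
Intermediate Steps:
$H{\left(Y \right)} = 0$
$M{\left(G \right)} = -3 - 10 G$ ($M{\left(G \right)} = - 10 G - 3 = -3 - 10 G$)
$\left(M{\left(H{\left(-4 \right)} \right)} - 53\right) p{\left(-10 \right)} = \left(\left(-3 - 0\right) - 53\right) \left(-10\right) = \left(\left(-3 + 0\right) - 53\right) \left(-10\right) = \left(-3 - 53\right) \left(-10\right) = \left(-56\right) \left(-10\right) = 560$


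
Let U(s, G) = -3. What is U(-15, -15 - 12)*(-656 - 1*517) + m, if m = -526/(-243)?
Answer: 855643/243 ≈ 3521.2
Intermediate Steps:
m = 526/243 (m = -526*(-1/243) = 526/243 ≈ 2.1646)
U(-15, -15 - 12)*(-656 - 1*517) + m = -3*(-656 - 1*517) + 526/243 = -3*(-656 - 517) + 526/243 = -3*(-1173) + 526/243 = 3519 + 526/243 = 855643/243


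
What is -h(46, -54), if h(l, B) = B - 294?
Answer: 348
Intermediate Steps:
h(l, B) = -294 + B
-h(46, -54) = -(-294 - 54) = -1*(-348) = 348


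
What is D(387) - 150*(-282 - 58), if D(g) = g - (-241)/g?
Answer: 19887010/387 ≈ 51388.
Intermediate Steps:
D(g) = g + 241/g
D(387) - 150*(-282 - 58) = (387 + 241/387) - 150*(-282 - 58) = (387 + 241*(1/387)) - 150*(-340) = (387 + 241/387) + 51000 = 150010/387 + 51000 = 19887010/387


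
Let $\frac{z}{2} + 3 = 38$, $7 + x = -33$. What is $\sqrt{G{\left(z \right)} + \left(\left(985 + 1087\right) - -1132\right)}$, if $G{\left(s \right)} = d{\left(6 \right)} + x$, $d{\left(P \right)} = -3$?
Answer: $\sqrt{3161} \approx 56.223$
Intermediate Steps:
$x = -40$ ($x = -7 - 33 = -40$)
$z = 70$ ($z = -6 + 2 \cdot 38 = -6 + 76 = 70$)
$G{\left(s \right)} = -43$ ($G{\left(s \right)} = -3 - 40 = -43$)
$\sqrt{G{\left(z \right)} + \left(\left(985 + 1087\right) - -1132\right)} = \sqrt{-43 + \left(\left(985 + 1087\right) - -1132\right)} = \sqrt{-43 + \left(2072 + 1132\right)} = \sqrt{-43 + 3204} = \sqrt{3161}$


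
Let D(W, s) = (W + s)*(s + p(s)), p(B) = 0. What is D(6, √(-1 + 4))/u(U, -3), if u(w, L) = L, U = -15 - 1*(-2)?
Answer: -1 - 2*√3 ≈ -4.4641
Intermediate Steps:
U = -13 (U = -15 + 2 = -13)
D(W, s) = s*(W + s) (D(W, s) = (W + s)*(s + 0) = (W + s)*s = s*(W + s))
D(6, √(-1 + 4))/u(U, -3) = (√(-1 + 4)*(6 + √(-1 + 4)))/(-3) = (√3*(6 + √3))*(-⅓) = -√3*(6 + √3)/3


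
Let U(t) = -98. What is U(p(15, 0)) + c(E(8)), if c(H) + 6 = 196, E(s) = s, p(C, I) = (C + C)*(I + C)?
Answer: 92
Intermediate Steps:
p(C, I) = 2*C*(C + I) (p(C, I) = (2*C)*(C + I) = 2*C*(C + I))
c(H) = 190 (c(H) = -6 + 196 = 190)
U(p(15, 0)) + c(E(8)) = -98 + 190 = 92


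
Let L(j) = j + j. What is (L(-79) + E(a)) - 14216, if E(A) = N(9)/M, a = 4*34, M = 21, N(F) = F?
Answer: -100615/7 ≈ -14374.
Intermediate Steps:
L(j) = 2*j
a = 136
E(A) = 3/7 (E(A) = 9/21 = 9*(1/21) = 3/7)
(L(-79) + E(a)) - 14216 = (2*(-79) + 3/7) - 14216 = (-158 + 3/7) - 14216 = -1103/7 - 14216 = -100615/7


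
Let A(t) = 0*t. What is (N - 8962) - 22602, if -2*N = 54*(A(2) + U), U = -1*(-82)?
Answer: -33778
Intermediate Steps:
A(t) = 0
U = 82
N = -2214 (N = -27*(0 + 82) = -27*82 = -½*4428 = -2214)
(N - 8962) - 22602 = (-2214 - 8962) - 22602 = -11176 - 22602 = -33778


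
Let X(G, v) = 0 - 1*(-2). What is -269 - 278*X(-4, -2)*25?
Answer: -14169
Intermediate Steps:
X(G, v) = 2 (X(G, v) = 0 + 2 = 2)
-269 - 278*X(-4, -2)*25 = -269 - 556*25 = -269 - 278*50 = -269 - 13900 = -14169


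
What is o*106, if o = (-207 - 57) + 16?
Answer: -26288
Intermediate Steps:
o = -248 (o = -264 + 16 = -248)
o*106 = -248*106 = -26288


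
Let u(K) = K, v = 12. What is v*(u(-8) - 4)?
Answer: -144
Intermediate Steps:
v*(u(-8) - 4) = 12*(-8 - 4) = 12*(-12) = -144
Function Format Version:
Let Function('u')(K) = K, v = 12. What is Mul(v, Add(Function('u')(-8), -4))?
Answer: -144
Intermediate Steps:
Mul(v, Add(Function('u')(-8), -4)) = Mul(12, Add(-8, -4)) = Mul(12, -12) = -144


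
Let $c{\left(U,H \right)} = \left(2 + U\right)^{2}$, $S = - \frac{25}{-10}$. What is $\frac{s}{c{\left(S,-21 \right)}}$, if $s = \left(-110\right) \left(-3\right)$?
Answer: $\frac{440}{27} \approx 16.296$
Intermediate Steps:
$s = 330$
$S = \frac{5}{2}$ ($S = \left(-25\right) \left(- \frac{1}{10}\right) = \frac{5}{2} \approx 2.5$)
$\frac{s}{c{\left(S,-21 \right)}} = \frac{330}{\left(2 + \frac{5}{2}\right)^{2}} = \frac{330}{\left(\frac{9}{2}\right)^{2}} = \frac{330}{\frac{81}{4}} = 330 \cdot \frac{4}{81} = \frac{440}{27}$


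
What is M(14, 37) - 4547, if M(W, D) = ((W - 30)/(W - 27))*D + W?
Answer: -58337/13 ≈ -4487.5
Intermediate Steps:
M(W, D) = W + D*(-30 + W)/(-27 + W) (M(W, D) = ((-30 + W)/(-27 + W))*D + W = D*(-30 + W)/(-27 + W) + W = W + D*(-30 + W)/(-27 + W))
M(14, 37) - 4547 = (14² - 30*37 - 27*14 + 37*14)/(-27 + 14) - 4547 = (196 - 1110 - 378 + 518)/(-13) - 4547 = -1/13*(-774) - 4547 = 774/13 - 4547 = -58337/13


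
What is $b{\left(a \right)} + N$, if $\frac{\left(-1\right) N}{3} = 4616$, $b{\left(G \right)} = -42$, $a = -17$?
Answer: $-13890$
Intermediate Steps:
$N = -13848$ ($N = \left(-3\right) 4616 = -13848$)
$b{\left(a \right)} + N = -42 - 13848 = -13890$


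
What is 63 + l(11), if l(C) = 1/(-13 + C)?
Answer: 125/2 ≈ 62.500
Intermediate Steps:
63 + l(11) = 63 + 1/(-13 + 11) = 63 + 1/(-2) = 63 - 1/2 = 125/2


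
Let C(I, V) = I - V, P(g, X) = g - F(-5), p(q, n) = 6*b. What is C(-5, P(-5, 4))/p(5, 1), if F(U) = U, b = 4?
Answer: -5/24 ≈ -0.20833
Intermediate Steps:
p(q, n) = 24 (p(q, n) = 6*4 = 24)
P(g, X) = 5 + g (P(g, X) = g - 1*(-5) = g + 5 = 5 + g)
C(-5, P(-5, 4))/p(5, 1) = (-5 - (5 - 5))/24 = (-5 - 1*0)/24 = (-5 + 0)/24 = (1/24)*(-5) = -5/24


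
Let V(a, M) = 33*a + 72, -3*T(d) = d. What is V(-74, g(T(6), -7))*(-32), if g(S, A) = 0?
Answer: 75840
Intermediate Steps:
T(d) = -d/3
V(a, M) = 72 + 33*a
V(-74, g(T(6), -7))*(-32) = (72 + 33*(-74))*(-32) = (72 - 2442)*(-32) = -2370*(-32) = 75840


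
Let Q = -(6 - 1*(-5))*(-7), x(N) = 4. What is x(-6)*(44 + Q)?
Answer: 484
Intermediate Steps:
Q = 77 (Q = -(6 + 5)*(-7) = -11*(-7) = -1*(-77) = 77)
x(-6)*(44 + Q) = 4*(44 + 77) = 4*121 = 484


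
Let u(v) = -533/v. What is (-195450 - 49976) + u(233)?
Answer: -57184791/233 ≈ -2.4543e+5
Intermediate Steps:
(-195450 - 49976) + u(233) = (-195450 - 49976) - 533/233 = -245426 - 533*1/233 = -245426 - 533/233 = -57184791/233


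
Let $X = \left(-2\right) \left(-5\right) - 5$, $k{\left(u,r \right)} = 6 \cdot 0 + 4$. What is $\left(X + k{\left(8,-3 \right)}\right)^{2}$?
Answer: $81$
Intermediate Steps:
$k{\left(u,r \right)} = 4$ ($k{\left(u,r \right)} = 0 + 4 = 4$)
$X = 5$ ($X = 10 - 5 = 5$)
$\left(X + k{\left(8,-3 \right)}\right)^{2} = \left(5 + 4\right)^{2} = 9^{2} = 81$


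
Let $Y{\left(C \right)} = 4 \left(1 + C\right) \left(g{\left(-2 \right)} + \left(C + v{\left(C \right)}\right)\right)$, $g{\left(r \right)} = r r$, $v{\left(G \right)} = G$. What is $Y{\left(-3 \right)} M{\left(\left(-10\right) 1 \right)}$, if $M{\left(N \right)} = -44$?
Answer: $-704$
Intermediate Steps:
$g{\left(r \right)} = r^{2}$
$Y{\left(C \right)} = \left(4 + 2 C\right) \left(4 + 4 C\right)$ ($Y{\left(C \right)} = 4 \left(1 + C\right) \left(\left(-2\right)^{2} + \left(C + C\right)\right) = \left(4 + 4 C\right) \left(4 + 2 C\right) = \left(4 + 2 C\right) \left(4 + 4 C\right)$)
$Y{\left(-3 \right)} M{\left(\left(-10\right) 1 \right)} = \left(16 + 8 \left(-3\right)^{2} + 24 \left(-3\right)\right) \left(-44\right) = \left(16 + 8 \cdot 9 - 72\right) \left(-44\right) = \left(16 + 72 - 72\right) \left(-44\right) = 16 \left(-44\right) = -704$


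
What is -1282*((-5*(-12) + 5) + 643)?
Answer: -907656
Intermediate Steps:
-1282*((-5*(-12) + 5) + 643) = -1282*((60 + 5) + 643) = -1282*(65 + 643) = -1282*708 = -907656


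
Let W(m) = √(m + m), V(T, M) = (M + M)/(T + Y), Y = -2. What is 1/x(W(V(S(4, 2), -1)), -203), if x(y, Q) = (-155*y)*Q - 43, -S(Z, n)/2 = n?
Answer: 129/1980086903 + 31465*√6/1980086903 ≈ 3.8989e-5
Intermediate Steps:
S(Z, n) = -2*n
V(T, M) = 2*M/(-2 + T) (V(T, M) = (M + M)/(T - 2) = (2*M)/(-2 + T) = 2*M/(-2 + T))
W(m) = √2*√m (W(m) = √(2*m) = √2*√m)
x(y, Q) = -43 - 155*Q*y (x(y, Q) = -155*Q*y - 43 = -43 - 155*Q*y)
1/x(W(V(S(4, 2), -1)), -203) = 1/(-43 - 155*(-203)*√2*√(2*(-1)/(-2 - 2*2))) = 1/(-43 - 155*(-203)*√2*√(2*(-1)/(-2 - 4))) = 1/(-43 - 155*(-203)*√2*√(2*(-1)/(-6))) = 1/(-43 - 155*(-203)*√2*√(2*(-1)*(-⅙))) = 1/(-43 - 155*(-203)*√2*√(⅓)) = 1/(-43 - 155*(-203)*√2*(√3/3)) = 1/(-43 - 155*(-203)*√6/3) = 1/(-43 + 31465*√6/3)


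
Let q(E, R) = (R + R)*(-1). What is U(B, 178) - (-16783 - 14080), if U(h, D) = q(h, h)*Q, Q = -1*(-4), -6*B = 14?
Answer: 92645/3 ≈ 30882.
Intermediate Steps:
B = -7/3 (B = -⅙*14 = -7/3 ≈ -2.3333)
q(E, R) = -2*R (q(E, R) = (2*R)*(-1) = -2*R)
Q = 4
U(h, D) = -8*h (U(h, D) = -2*h*4 = -8*h)
U(B, 178) - (-16783 - 14080) = -8*(-7/3) - (-16783 - 14080) = 56/3 - 1*(-30863) = 56/3 + 30863 = 92645/3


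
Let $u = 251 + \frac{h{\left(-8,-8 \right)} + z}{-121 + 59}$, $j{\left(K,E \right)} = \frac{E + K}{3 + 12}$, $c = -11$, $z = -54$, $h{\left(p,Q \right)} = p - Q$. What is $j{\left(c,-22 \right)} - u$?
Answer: $- \frac{39381}{155} \approx -254.07$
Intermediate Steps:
$j{\left(K,E \right)} = \frac{E}{15} + \frac{K}{15}$ ($j{\left(K,E \right)} = \frac{E + K}{15} = \left(E + K\right) \frac{1}{15} = \frac{E}{15} + \frac{K}{15}$)
$u = \frac{7808}{31}$ ($u = 251 + \frac{\left(-8 - -8\right) - 54}{-121 + 59} = 251 + \frac{\left(-8 + 8\right) - 54}{-62} = 251 + \left(0 - 54\right) \left(- \frac{1}{62}\right) = 251 - - \frac{27}{31} = 251 + \frac{27}{31} = \frac{7808}{31} \approx 251.87$)
$j{\left(c,-22 \right)} - u = \left(\frac{1}{15} \left(-22\right) + \frac{1}{15} \left(-11\right)\right) - \frac{7808}{31} = \left(- \frac{22}{15} - \frac{11}{15}\right) - \frac{7808}{31} = - \frac{11}{5} - \frac{7808}{31} = - \frac{39381}{155}$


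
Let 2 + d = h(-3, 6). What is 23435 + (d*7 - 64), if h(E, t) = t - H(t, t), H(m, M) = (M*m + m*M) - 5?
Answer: 22930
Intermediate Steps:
H(m, M) = -5 + 2*M*m (H(m, M) = (M*m + M*m) - 5 = 2*M*m - 5 = -5 + 2*M*m)
h(E, t) = 5 + t - 2*t² (h(E, t) = t - (-5 + 2*t*t) = t - (-5 + 2*t²) = t + (5 - 2*t²) = 5 + t - 2*t²)
d = -63 (d = -2 + (5 + 6 - 2*6²) = -2 + (5 + 6 - 2*36) = -2 + (5 + 6 - 72) = -2 - 61 = -63)
23435 + (d*7 - 64) = 23435 + (-63*7 - 64) = 23435 + (-441 - 64) = 23435 - 505 = 22930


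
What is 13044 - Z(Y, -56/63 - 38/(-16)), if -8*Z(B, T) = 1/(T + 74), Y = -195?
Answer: 70894149/5435 ≈ 13044.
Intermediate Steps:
Z(B, T) = -1/(8*(74 + T)) (Z(B, T) = -1/(8*(T + 74)) = -1/(8*(74 + T)))
13044 - Z(Y, -56/63 - 38/(-16)) = 13044 - (-1)/(592 + 8*(-56/63 - 38/(-16))) = 13044 - (-1)/(592 + 8*(-56*1/63 - 38*(-1/16))) = 13044 - (-1)/(592 + 8*(-8/9 + 19/8)) = 13044 - (-1)/(592 + 8*(107/72)) = 13044 - (-1)/(592 + 107/9) = 13044 - (-1)/5435/9 = 13044 - (-1)*9/5435 = 13044 - 1*(-9/5435) = 13044 + 9/5435 = 70894149/5435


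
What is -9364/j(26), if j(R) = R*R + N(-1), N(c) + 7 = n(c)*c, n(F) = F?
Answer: -4682/335 ≈ -13.976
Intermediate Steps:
N(c) = -7 + c² (N(c) = -7 + c*c = -7 + c²)
j(R) = -6 + R² (j(R) = R*R + (-7 + (-1)²) = R² + (-7 + 1) = R² - 6 = -6 + R²)
-9364/j(26) = -9364/(-6 + 26²) = -9364/(-6 + 676) = -9364/670 = -9364*1/670 = -4682/335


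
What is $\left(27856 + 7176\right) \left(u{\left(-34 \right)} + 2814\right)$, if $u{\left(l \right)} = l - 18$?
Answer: $96758384$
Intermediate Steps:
$u{\left(l \right)} = -18 + l$ ($u{\left(l \right)} = l - 18 = -18 + l$)
$\left(27856 + 7176\right) \left(u{\left(-34 \right)} + 2814\right) = \left(27856 + 7176\right) \left(\left(-18 - 34\right) + 2814\right) = 35032 \left(-52 + 2814\right) = 35032 \cdot 2762 = 96758384$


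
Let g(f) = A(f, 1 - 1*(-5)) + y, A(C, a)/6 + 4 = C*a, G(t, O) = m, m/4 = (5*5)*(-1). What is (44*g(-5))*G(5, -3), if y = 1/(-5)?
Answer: 898480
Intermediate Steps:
y = -⅕ ≈ -0.20000
m = -100 (m = 4*((5*5)*(-1)) = 4*(25*(-1)) = 4*(-25) = -100)
G(t, O) = -100
A(C, a) = -24 + 6*C*a (A(C, a) = -24 + 6*(C*a) = -24 + 6*C*a)
g(f) = -121/5 + 36*f (g(f) = (-24 + 6*f*(1 - 1*(-5))) - ⅕ = (-24 + 6*f*(1 + 5)) - ⅕ = (-24 + 6*f*6) - ⅕ = (-24 + 36*f) - ⅕ = -121/5 + 36*f)
(44*g(-5))*G(5, -3) = (44*(-121/5 + 36*(-5)))*(-100) = (44*(-121/5 - 180))*(-100) = (44*(-1021/5))*(-100) = -44924/5*(-100) = 898480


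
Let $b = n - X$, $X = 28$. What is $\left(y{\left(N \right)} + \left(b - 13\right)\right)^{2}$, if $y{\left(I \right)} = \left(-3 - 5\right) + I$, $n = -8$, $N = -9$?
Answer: $4356$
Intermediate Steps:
$b = -36$ ($b = -8 - 28 = -36$)
$y{\left(I \right)} = -8 + I$
$\left(y{\left(N \right)} + \left(b - 13\right)\right)^{2} = \left(\left(-8 - 9\right) - 49\right)^{2} = \left(-17 - 49\right)^{2} = \left(-66\right)^{2} = 4356$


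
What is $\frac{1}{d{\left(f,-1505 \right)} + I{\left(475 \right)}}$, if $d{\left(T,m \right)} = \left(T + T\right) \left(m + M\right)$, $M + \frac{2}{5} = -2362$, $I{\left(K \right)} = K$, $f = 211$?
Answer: $- \frac{5}{8157839} \approx -6.1291 \cdot 10^{-7}$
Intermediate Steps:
$M = - \frac{11812}{5}$ ($M = - \frac{2}{5} - 2362 = - \frac{11812}{5} \approx -2362.4$)
$d{\left(T,m \right)} = 2 T \left(- \frac{11812}{5} + m\right)$ ($d{\left(T,m \right)} = \left(T + T\right) \left(m - \frac{11812}{5}\right) = 2 T \left(- \frac{11812}{5} + m\right)$)
$\frac{1}{d{\left(f,-1505 \right)} + I{\left(475 \right)}} = \frac{1}{\frac{2}{5} \cdot 211 \left(-11812 + 5 \left(-1505\right)\right) + 475} = \frac{1}{\frac{2}{5} \cdot 211 \left(-11812 - 7525\right) + 475} = \frac{1}{\frac{2}{5} \cdot 211 \left(-19337\right) + 475} = \frac{1}{- \frac{8160214}{5} + 475} = \frac{1}{- \frac{8157839}{5}} = - \frac{5}{8157839}$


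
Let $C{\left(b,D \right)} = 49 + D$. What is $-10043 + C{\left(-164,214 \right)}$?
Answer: $-9780$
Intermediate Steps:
$-10043 + C{\left(-164,214 \right)} = -10043 + \left(49 + 214\right) = -10043 + 263 = -9780$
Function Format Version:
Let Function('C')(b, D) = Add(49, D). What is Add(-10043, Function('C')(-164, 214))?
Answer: -9780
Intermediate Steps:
Add(-10043, Function('C')(-164, 214)) = Add(-10043, Add(49, 214)) = Add(-10043, 263) = -9780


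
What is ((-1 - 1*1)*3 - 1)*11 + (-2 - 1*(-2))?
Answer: -77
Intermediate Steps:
((-1 - 1*1)*3 - 1)*11 + (-2 - 1*(-2)) = ((-1 - 1)*3 - 1)*11 + (-2 + 2) = (-2*3 - 1)*11 + 0 = (-6 - 1)*11 + 0 = -7*11 + 0 = -77 + 0 = -77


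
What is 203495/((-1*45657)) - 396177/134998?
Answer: -45559671299/6163603686 ≈ -7.3917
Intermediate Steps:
203495/((-1*45657)) - 396177/134998 = 203495/(-45657) - 396177*1/134998 = 203495*(-1/45657) - 396177/134998 = -203495/45657 - 396177/134998 = -45559671299/6163603686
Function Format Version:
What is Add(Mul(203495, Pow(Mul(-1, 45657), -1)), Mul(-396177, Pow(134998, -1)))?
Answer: Rational(-45559671299, 6163603686) ≈ -7.3917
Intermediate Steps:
Add(Mul(203495, Pow(Mul(-1, 45657), -1)), Mul(-396177, Pow(134998, -1))) = Add(Mul(203495, Pow(-45657, -1)), Mul(-396177, Rational(1, 134998))) = Add(Mul(203495, Rational(-1, 45657)), Rational(-396177, 134998)) = Add(Rational(-203495, 45657), Rational(-396177, 134998)) = Rational(-45559671299, 6163603686)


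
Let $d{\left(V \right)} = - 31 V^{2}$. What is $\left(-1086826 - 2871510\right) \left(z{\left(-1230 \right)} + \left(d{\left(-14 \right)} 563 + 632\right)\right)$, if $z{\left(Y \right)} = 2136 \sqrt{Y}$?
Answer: $13538126620416 - 8455005696 i \sqrt{1230} \approx 1.3538 \cdot 10^{13} - 2.9653 \cdot 10^{11} i$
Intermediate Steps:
$\left(-1086826 - 2871510\right) \left(z{\left(-1230 \right)} + \left(d{\left(-14 \right)} 563 + 632\right)\right) = \left(-1086826 - 2871510\right) \left(2136 \sqrt{-1230} + \left(- 31 \left(-14\right)^{2} \cdot 563 + 632\right)\right) = - 3958336 \left(2136 i \sqrt{1230} + \left(\left(-31\right) 196 \cdot 563 + 632\right)\right) = - 3958336 \left(2136 i \sqrt{1230} + \left(\left(-6076\right) 563 + 632\right)\right) = - 3958336 \left(2136 i \sqrt{1230} + \left(-3420788 + 632\right)\right) = - 3958336 \left(2136 i \sqrt{1230} - 3420156\right) = - 3958336 \left(-3420156 + 2136 i \sqrt{1230}\right) = 13538126620416 - 8455005696 i \sqrt{1230}$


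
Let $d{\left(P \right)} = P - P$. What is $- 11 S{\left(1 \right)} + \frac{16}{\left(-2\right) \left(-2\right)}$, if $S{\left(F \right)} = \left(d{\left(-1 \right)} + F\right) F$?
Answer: $-7$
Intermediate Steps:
$d{\left(P \right)} = 0$
$S{\left(F \right)} = F^{2}$ ($S{\left(F \right)} = \left(0 + F\right) F = F F = F^{2}$)
$- 11 S{\left(1 \right)} + \frac{16}{\left(-2\right) \left(-2\right)} = - 11 \cdot 1^{2} + \frac{16}{\left(-2\right) \left(-2\right)} = \left(-11\right) 1 + \frac{16}{4} = -11 + 16 \cdot \frac{1}{4} = -11 + 4 = -7$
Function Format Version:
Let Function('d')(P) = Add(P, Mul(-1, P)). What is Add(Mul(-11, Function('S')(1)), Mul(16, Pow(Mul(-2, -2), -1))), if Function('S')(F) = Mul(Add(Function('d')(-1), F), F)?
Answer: -7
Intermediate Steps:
Function('d')(P) = 0
Function('S')(F) = Pow(F, 2) (Function('S')(F) = Mul(Add(0, F), F) = Mul(F, F) = Pow(F, 2))
Add(Mul(-11, Function('S')(1)), Mul(16, Pow(Mul(-2, -2), -1))) = Add(Mul(-11, Pow(1, 2)), Mul(16, Pow(Mul(-2, -2), -1))) = Add(Mul(-11, 1), Mul(16, Pow(4, -1))) = Add(-11, Mul(16, Rational(1, 4))) = Add(-11, 4) = -7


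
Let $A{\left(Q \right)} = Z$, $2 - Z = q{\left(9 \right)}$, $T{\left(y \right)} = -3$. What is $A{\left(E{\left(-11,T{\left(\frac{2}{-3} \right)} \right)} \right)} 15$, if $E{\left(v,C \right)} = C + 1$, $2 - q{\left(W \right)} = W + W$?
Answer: $270$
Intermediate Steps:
$q{\left(W \right)} = 2 - 2 W$ ($q{\left(W \right)} = 2 - \left(W + W\right) = 2 - 2 W$)
$E{\left(v,C \right)} = 1 + C$
$Z = 18$ ($Z = 2 - \left(2 - 18\right) = 2 - -16 = 2 + 16 = 18$)
$A{\left(Q \right)} = 18$
$A{\left(E{\left(-11,T{\left(\frac{2}{-3} \right)} \right)} \right)} 15 = 18 \cdot 15 = 270$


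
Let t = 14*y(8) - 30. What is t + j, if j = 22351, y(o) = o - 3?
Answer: 22391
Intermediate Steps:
y(o) = -3 + o
t = 40 (t = 14*(-3 + 8) - 30 = 14*5 - 30 = 70 - 30 = 40)
t + j = 40 + 22351 = 22391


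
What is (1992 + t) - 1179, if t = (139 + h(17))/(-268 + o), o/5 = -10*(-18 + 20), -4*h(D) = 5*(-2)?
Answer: 598085/736 ≈ 812.62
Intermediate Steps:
h(D) = 5/2 (h(D) = -5*(-2)/4 = -¼*(-10) = 5/2)
o = -100 (o = 5*(-10*(-18 + 20)) = 5*(-10*2) = 5*(-20) = -100)
t = -283/736 (t = (139 + 5/2)/(-268 - 100) = (283/2)/(-368) = (283/2)*(-1/368) = -283/736 ≈ -0.38451)
(1992 + t) - 1179 = (1992 - 283/736) - 1179 = 1465829/736 - 1179 = 598085/736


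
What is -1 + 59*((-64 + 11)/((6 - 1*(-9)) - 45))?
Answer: 3097/30 ≈ 103.23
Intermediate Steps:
-1 + 59*((-64 + 11)/((6 - 1*(-9)) - 45)) = -1 + 59*(-53/((6 + 9) - 45)) = -1 + 59*(-53/(15 - 45)) = -1 + 59*(-53/(-30)) = -1 + 59*(-53*(-1/30)) = -1 + 59*(53/30) = -1 + 3127/30 = 3097/30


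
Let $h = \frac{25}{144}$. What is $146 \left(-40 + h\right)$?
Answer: $- \frac{418655}{72} \approx -5814.7$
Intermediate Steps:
$h = \frac{25}{144}$ ($h = 25 \cdot \frac{1}{144} = \frac{25}{144} \approx 0.17361$)
$146 \left(-40 + h\right) = 146 \left(-40 + \frac{25}{144}\right) = 146 \left(- \frac{5735}{144}\right) = - \frac{418655}{72}$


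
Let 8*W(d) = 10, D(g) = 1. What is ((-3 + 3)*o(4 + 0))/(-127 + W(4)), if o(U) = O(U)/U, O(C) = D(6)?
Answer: 0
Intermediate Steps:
W(d) = 5/4 (W(d) = (⅛)*10 = 5/4)
O(C) = 1
o(U) = 1/U
((-3 + 3)*o(4 + 0))/(-127 + W(4)) = ((-3 + 3)/(4 + 0))/(-127 + 5/4) = (0/4)/(-503/4) = -0/4 = -4/503*0 = 0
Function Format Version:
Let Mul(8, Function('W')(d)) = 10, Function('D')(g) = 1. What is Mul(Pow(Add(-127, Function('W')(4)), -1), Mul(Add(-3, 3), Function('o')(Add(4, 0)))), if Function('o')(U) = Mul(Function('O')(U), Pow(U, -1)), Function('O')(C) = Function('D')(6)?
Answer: 0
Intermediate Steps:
Function('W')(d) = Rational(5, 4) (Function('W')(d) = Mul(Rational(1, 8), 10) = Rational(5, 4))
Function('O')(C) = 1
Function('o')(U) = Pow(U, -1) (Function('o')(U) = Mul(1, Pow(U, -1)) = Pow(U, -1))
Mul(Pow(Add(-127, Function('W')(4)), -1), Mul(Add(-3, 3), Function('o')(Add(4, 0)))) = Mul(Pow(Add(-127, Rational(5, 4)), -1), Mul(Add(-3, 3), Pow(Add(4, 0), -1))) = Mul(Pow(Rational(-503, 4), -1), Mul(0, Pow(4, -1))) = Mul(Rational(-4, 503), Mul(0, Rational(1, 4))) = Mul(Rational(-4, 503), 0) = 0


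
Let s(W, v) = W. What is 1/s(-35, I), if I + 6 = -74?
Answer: -1/35 ≈ -0.028571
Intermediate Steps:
I = -80 (I = -6 - 74 = -80)
1/s(-35, I) = 1/(-35) = -1/35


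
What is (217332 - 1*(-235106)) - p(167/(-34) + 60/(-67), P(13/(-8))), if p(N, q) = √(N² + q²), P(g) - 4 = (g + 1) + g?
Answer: 452438 - √763594493/4556 ≈ 4.5243e+5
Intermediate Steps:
P(g) = 5 + 2*g (P(g) = 4 + ((g + 1) + g) = 4 + ((1 + g) + g) = 4 + (1 + 2*g) = 5 + 2*g)
(217332 - 1*(-235106)) - p(167/(-34) + 60/(-67), P(13/(-8))) = (217332 - 1*(-235106)) - √((167/(-34) + 60/(-67))² + (5 + 2*(13/(-8)))²) = (217332 + 235106) - √((167*(-1/34) + 60*(-1/67))² + (5 + 2*(13*(-⅛)))²) = 452438 - √((-167/34 - 60/67)² + (5 + 2*(-13/8))²) = 452438 - √((-13229/2278)² + (5 - 13/4)²) = 452438 - √(175006441/5189284 + (7/4)²) = 452438 - √(175006441/5189284 + 49/16) = 452438 - √(763594493/20757136) = 452438 - √763594493/4556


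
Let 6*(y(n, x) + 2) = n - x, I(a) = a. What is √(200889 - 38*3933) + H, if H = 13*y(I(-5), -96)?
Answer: 1027/6 + 9*√635 ≈ 397.96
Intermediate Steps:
y(n, x) = -2 - x/6 + n/6 (y(n, x) = -2 + (n - x)/6 = -2 + (-x/6 + n/6) = -2 - x/6 + n/6)
H = 1027/6 (H = 13*(-2 - ⅙*(-96) + (⅙)*(-5)) = 13*(-2 + 16 - ⅚) = 13*(79/6) = 1027/6 ≈ 171.17)
√(200889 - 38*3933) + H = √(200889 - 38*3933) + 1027/6 = √(200889 - 149454) + 1027/6 = √51435 + 1027/6 = 9*√635 + 1027/6 = 1027/6 + 9*√635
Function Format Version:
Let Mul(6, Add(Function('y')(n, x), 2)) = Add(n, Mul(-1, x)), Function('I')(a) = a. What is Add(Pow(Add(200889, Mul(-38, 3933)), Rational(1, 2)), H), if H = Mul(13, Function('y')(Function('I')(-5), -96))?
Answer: Add(Rational(1027, 6), Mul(9, Pow(635, Rational(1, 2)))) ≈ 397.96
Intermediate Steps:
Function('y')(n, x) = Add(-2, Mul(Rational(-1, 6), x), Mul(Rational(1, 6), n)) (Function('y')(n, x) = Add(-2, Mul(Rational(1, 6), Add(n, Mul(-1, x)))) = Add(-2, Add(Mul(Rational(-1, 6), x), Mul(Rational(1, 6), n))) = Add(-2, Mul(Rational(-1, 6), x), Mul(Rational(1, 6), n)))
H = Rational(1027, 6) (H = Mul(13, Add(-2, Mul(Rational(-1, 6), -96), Mul(Rational(1, 6), -5))) = Mul(13, Add(-2, 16, Rational(-5, 6))) = Mul(13, Rational(79, 6)) = Rational(1027, 6) ≈ 171.17)
Add(Pow(Add(200889, Mul(-38, 3933)), Rational(1, 2)), H) = Add(Pow(Add(200889, Mul(-38, 3933)), Rational(1, 2)), Rational(1027, 6)) = Add(Pow(Add(200889, -149454), Rational(1, 2)), Rational(1027, 6)) = Add(Pow(51435, Rational(1, 2)), Rational(1027, 6)) = Add(Mul(9, Pow(635, Rational(1, 2))), Rational(1027, 6)) = Add(Rational(1027, 6), Mul(9, Pow(635, Rational(1, 2))))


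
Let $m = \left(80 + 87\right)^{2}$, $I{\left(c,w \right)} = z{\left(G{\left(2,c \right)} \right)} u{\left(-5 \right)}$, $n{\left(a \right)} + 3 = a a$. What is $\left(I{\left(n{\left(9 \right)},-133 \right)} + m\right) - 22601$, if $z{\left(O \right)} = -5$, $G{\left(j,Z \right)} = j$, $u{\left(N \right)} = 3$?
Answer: $5273$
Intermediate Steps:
$n{\left(a \right)} = -3 + a^{2}$ ($n{\left(a \right)} = -3 + a a = -3 + a^{2}$)
$I{\left(c,w \right)} = -15$ ($I{\left(c,w \right)} = \left(-5\right) 3 = -15$)
$m = 27889$ ($m = 167^{2} = 27889$)
$\left(I{\left(n{\left(9 \right)},-133 \right)} + m\right) - 22601 = \left(-15 + 27889\right) - 22601 = 27874 - 22601 = 5273$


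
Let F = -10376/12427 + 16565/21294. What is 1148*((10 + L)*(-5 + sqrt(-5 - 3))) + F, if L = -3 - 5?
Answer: -3037858869529/264620538 + 4592*I*sqrt(2) ≈ -11480.0 + 6494.1*I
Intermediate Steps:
L = -8
F = -15093289/264620538 (F = -10376*1/12427 + 16565*(1/21294) = -10376/12427 + 16565/21294 = -15093289/264620538 ≈ -0.057037)
1148*((10 + L)*(-5 + sqrt(-5 - 3))) + F = 1148*((10 - 8)*(-5 + sqrt(-5 - 3))) - 15093289/264620538 = 1148*(2*(-5 + sqrt(-8))) - 15093289/264620538 = 1148*(2*(-5 + 2*I*sqrt(2))) - 15093289/264620538 = 1148*(-10 + 4*I*sqrt(2)) - 15093289/264620538 = (-11480 + 4592*I*sqrt(2)) - 15093289/264620538 = -3037858869529/264620538 + 4592*I*sqrt(2)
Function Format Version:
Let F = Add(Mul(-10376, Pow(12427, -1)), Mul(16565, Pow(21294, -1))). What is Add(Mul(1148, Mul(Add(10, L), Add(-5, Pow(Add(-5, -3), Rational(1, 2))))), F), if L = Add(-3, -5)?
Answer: Add(Rational(-3037858869529, 264620538), Mul(4592, I, Pow(2, Rational(1, 2)))) ≈ Add(-11480., Mul(6494.1, I))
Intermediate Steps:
L = -8
F = Rational(-15093289, 264620538) (F = Add(Mul(-10376, Rational(1, 12427)), Mul(16565, Rational(1, 21294))) = Add(Rational(-10376, 12427), Rational(16565, 21294)) = Rational(-15093289, 264620538) ≈ -0.057037)
Add(Mul(1148, Mul(Add(10, L), Add(-5, Pow(Add(-5, -3), Rational(1, 2))))), F) = Add(Mul(1148, Mul(Add(10, -8), Add(-5, Pow(Add(-5, -3), Rational(1, 2))))), Rational(-15093289, 264620538)) = Add(Mul(1148, Mul(2, Add(-5, Pow(-8, Rational(1, 2))))), Rational(-15093289, 264620538)) = Add(Mul(1148, Mul(2, Add(-5, Mul(2, I, Pow(2, Rational(1, 2)))))), Rational(-15093289, 264620538)) = Add(Mul(1148, Add(-10, Mul(4, I, Pow(2, Rational(1, 2))))), Rational(-15093289, 264620538)) = Add(Add(-11480, Mul(4592, I, Pow(2, Rational(1, 2)))), Rational(-15093289, 264620538)) = Add(Rational(-3037858869529, 264620538), Mul(4592, I, Pow(2, Rational(1, 2))))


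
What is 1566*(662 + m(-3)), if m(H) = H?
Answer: 1031994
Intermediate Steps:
1566*(662 + m(-3)) = 1566*(662 - 3) = 1566*659 = 1031994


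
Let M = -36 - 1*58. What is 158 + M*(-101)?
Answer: 9652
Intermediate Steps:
M = -94 (M = -36 - 58 = -94)
158 + M*(-101) = 158 - 94*(-101) = 158 + 9494 = 9652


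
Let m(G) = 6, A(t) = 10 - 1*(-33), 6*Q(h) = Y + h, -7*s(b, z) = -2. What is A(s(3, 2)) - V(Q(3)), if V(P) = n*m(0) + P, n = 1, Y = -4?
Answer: 223/6 ≈ 37.167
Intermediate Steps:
s(b, z) = 2/7 (s(b, z) = -1/7*(-2) = 2/7)
Q(h) = -2/3 + h/6 (Q(h) = (-4 + h)/6 = -2/3 + h/6)
A(t) = 43 (A(t) = 10 + 33 = 43)
V(P) = 6 + P (V(P) = 1*6 + P = 6 + P)
A(s(3, 2)) - V(Q(3)) = 43 - (6 + (-2/3 + (1/6)*3)) = 43 - (6 + (-2/3 + 1/2)) = 43 - (6 - 1/6) = 43 - 1*35/6 = 43 - 35/6 = 223/6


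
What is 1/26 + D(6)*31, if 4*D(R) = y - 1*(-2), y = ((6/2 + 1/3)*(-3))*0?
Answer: 202/13 ≈ 15.538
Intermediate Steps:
y = 0 (y = ((6*(½) + 1*(⅓))*(-3))*0 = ((3 + ⅓)*(-3))*0 = ((10/3)*(-3))*0 = -10*0 = 0)
D(R) = ½ (D(R) = (0 - 1*(-2))/4 = (0 + 2)/4 = (¼)*2 = ½)
1/26 + D(6)*31 = 1/26 + (½)*31 = 1/26 + 31/2 = 202/13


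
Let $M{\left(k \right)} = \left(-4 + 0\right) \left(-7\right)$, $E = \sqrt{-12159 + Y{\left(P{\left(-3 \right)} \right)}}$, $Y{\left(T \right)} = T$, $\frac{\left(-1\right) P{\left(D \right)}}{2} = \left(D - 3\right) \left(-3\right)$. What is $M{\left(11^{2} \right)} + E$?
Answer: $28 + 3 i \sqrt{1355} \approx 28.0 + 110.43 i$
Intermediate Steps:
$P{\left(D \right)} = -18 + 6 D$ ($P{\left(D \right)} = - 2 \left(D - 3\right) \left(-3\right) = - 2 \left(-3 + D\right) \left(-3\right) = - 2 \left(9 - 3 D\right) = -18 + 6 D$)
$E = 3 i \sqrt{1355}$ ($E = \sqrt{-12159 + \left(-18 + 6 \left(-3\right)\right)} = \sqrt{-12159 - 36} = \sqrt{-12195} = 3 i \sqrt{1355} \approx 110.43 i$)
$M{\left(k \right)} = 28$ ($M{\left(k \right)} = \left(-4\right) \left(-7\right) = 28$)
$M{\left(11^{2} \right)} + E = 28 + 3 i \sqrt{1355}$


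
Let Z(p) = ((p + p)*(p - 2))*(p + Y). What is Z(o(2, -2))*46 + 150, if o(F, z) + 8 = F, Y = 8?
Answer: 8982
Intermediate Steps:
o(F, z) = -8 + F
Z(p) = 2*p*(-2 + p)*(8 + p) (Z(p) = ((p + p)*(p - 2))*(p + 8) = ((2*p)*(-2 + p))*(8 + p) = (2*p*(-2 + p))*(8 + p) = 2*p*(-2 + p)*(8 + p))
Z(o(2, -2))*46 + 150 = (2*(-8 + 2)*(-16 + (-8 + 2)**2 + 6*(-8 + 2)))*46 + 150 = (2*(-6)*(-16 + (-6)**2 + 6*(-6)))*46 + 150 = (2*(-6)*(-16 + 36 - 36))*46 + 150 = (2*(-6)*(-16))*46 + 150 = 192*46 + 150 = 8832 + 150 = 8982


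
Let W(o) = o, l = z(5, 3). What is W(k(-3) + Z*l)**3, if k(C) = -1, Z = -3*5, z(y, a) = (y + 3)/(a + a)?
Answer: -9261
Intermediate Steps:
z(y, a) = (3 + y)/(2*a) (z(y, a) = (3 + y)/((2*a)) = (3 + y)*(1/(2*a)) = (3 + y)/(2*a))
l = 4/3 (l = (1/2)*(3 + 5)/3 = (1/2)*(1/3)*8 = 4/3 ≈ 1.3333)
Z = -15
W(k(-3) + Z*l)**3 = (-1 - 15*4/3)**3 = (-1 - 20)**3 = (-21)**3 = -9261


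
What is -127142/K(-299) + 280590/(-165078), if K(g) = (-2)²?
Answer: -1749122453/55026 ≈ -31787.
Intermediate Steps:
K(g) = 4
-127142/K(-299) + 280590/(-165078) = -127142/4 + 280590/(-165078) = -127142*¼ + 280590*(-1/165078) = -63571/2 - 46765/27513 = -1749122453/55026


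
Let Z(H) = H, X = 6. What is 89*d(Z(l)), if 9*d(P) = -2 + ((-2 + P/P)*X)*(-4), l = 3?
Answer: 1958/9 ≈ 217.56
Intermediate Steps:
d(P) = 22/9 (d(P) = (-2 + ((-2 + P/P)*6)*(-4))/9 = (-2 + ((-2 + 1)*6)*(-4))/9 = (-2 - 1*6*(-4))/9 = (-2 - 6*(-4))/9 = (-2 + 24)/9 = (⅑)*22 = 22/9)
89*d(Z(l)) = 89*(22/9) = 1958/9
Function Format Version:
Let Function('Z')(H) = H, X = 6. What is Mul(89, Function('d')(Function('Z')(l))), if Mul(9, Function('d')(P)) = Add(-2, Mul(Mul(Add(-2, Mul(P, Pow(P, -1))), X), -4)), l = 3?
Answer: Rational(1958, 9) ≈ 217.56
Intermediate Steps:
Function('d')(P) = Rational(22, 9) (Function('d')(P) = Mul(Rational(1, 9), Add(-2, Mul(Mul(Add(-2, Mul(P, Pow(P, -1))), 6), -4))) = Mul(Rational(1, 9), Add(-2, Mul(Mul(Add(-2, 1), 6), -4))) = Mul(Rational(1, 9), Add(-2, Mul(Mul(-1, 6), -4))) = Mul(Rational(1, 9), Add(-2, Mul(-6, -4))) = Mul(Rational(1, 9), Add(-2, 24)) = Mul(Rational(1, 9), 22) = Rational(22, 9))
Mul(89, Function('d')(Function('Z')(l))) = Mul(89, Rational(22, 9)) = Rational(1958, 9)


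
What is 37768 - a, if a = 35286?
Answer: 2482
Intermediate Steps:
37768 - a = 37768 - 1*35286 = 37768 - 35286 = 2482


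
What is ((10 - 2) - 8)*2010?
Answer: 0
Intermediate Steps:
((10 - 2) - 8)*2010 = (8 - 2*4)*2010 = (8 - 8)*2010 = 0*2010 = 0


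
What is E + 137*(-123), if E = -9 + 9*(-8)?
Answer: -16932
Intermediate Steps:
E = -81 (E = -9 - 72 = -81)
E + 137*(-123) = -81 + 137*(-123) = -81 - 16851 = -16932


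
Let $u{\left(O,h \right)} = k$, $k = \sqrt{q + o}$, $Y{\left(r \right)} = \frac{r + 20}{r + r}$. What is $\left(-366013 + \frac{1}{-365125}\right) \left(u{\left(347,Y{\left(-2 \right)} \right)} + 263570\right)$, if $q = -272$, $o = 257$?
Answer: $- \frac{7044725139142964}{73025} - \frac{133640496626 i \sqrt{15}}{365125} \approx -9.647 \cdot 10^{10} - 1.4176 \cdot 10^{6} i$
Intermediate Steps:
$Y{\left(r \right)} = \frac{20 + r}{2 r}$
$k = i \sqrt{15}$ ($k = \sqrt{-272 + 257} = \sqrt{-15} = i \sqrt{15} \approx 3.873 i$)
$u{\left(O,h \right)} = i \sqrt{15}$
$\left(-366013 + \frac{1}{-365125}\right) \left(u{\left(347,Y{\left(-2 \right)} \right)} + 263570\right) = \left(-366013 + \frac{1}{-365125}\right) \left(i \sqrt{15} + 263570\right) = \left(-366013 - \frac{1}{365125}\right) \left(263570 + i \sqrt{15}\right) = - \frac{133640496626 \left(263570 + i \sqrt{15}\right)}{365125} = - \frac{7044725139142964}{73025} - \frac{133640496626 i \sqrt{15}}{365125}$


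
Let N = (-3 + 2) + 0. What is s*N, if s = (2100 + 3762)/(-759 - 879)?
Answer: 977/273 ≈ 3.5788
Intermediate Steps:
s = -977/273 (s = 5862/(-1638) = 5862*(-1/1638) = -977/273 ≈ -3.5788)
N = -1 (N = -1 + 0 = -1)
s*N = -977/273*(-1) = 977/273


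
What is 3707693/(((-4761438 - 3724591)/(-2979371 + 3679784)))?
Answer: -2596916377209/8486029 ≈ -3.0602e+5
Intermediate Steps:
3707693/(((-4761438 - 3724591)/(-2979371 + 3679784))) = 3707693/((-8486029/700413)) = 3707693/((-8486029*1/700413)) = 3707693/(-8486029/700413) = 3707693*(-700413/8486029) = -2596916377209/8486029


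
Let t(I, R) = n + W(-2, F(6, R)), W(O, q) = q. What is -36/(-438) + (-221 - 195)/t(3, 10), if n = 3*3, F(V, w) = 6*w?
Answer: -29954/5037 ≈ -5.9468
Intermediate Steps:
n = 9
t(I, R) = 9 + 6*R
-36/(-438) + (-221 - 195)/t(3, 10) = -36/(-438) + (-221 - 195)/(9 + 6*10) = -36*(-1/438) - 416/(9 + 60) = 6/73 - 416/69 = -29954/5037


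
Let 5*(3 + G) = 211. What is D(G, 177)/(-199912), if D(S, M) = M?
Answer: -177/199912 ≈ -0.00088539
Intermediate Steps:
G = 196/5 (G = -3 + (⅕)*211 = -3 + 211/5 = 196/5 ≈ 39.200)
D(G, 177)/(-199912) = 177/(-199912) = 177*(-1/199912) = -177/199912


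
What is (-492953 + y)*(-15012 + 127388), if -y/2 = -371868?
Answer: 28181990408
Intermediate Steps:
y = 743736 (y = -2*(-371868) = 743736)
(-492953 + y)*(-15012 + 127388) = (-492953 + 743736)*(-15012 + 127388) = 250783*112376 = 28181990408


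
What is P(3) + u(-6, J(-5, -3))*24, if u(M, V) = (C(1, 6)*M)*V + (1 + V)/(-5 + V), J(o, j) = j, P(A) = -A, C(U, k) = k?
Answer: 2595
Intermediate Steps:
u(M, V) = (1 + V)/(-5 + V) + 6*M*V (u(M, V) = (6*M)*V + (1 + V)/(-5 + V) = 6*M*V + (1 + V)/(-5 + V) = (1 + V)/(-5 + V) + 6*M*V)
P(3) + u(-6, J(-5, -3))*24 = -1*3 + ((1 - 3 - 30*(-6)*(-3) + 6*(-6)*(-3)²)/(-5 - 3))*24 = -3 + ((1 - 3 - 540 + 6*(-6)*9)/(-8))*24 = -3 - (1 - 3 - 540 - 324)/8*24 = -3 - ⅛*(-866)*24 = -3 + (433/4)*24 = -3 + 2598 = 2595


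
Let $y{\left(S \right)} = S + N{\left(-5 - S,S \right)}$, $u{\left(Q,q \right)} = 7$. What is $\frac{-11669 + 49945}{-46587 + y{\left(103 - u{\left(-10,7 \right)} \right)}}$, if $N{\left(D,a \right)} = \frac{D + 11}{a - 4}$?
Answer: $- \frac{1760696}{2138631} \approx -0.82328$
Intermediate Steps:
$N{\left(D,a \right)} = \frac{11 + D}{-4 + a}$
$y{\left(S \right)} = S + \frac{6 - S}{-4 + S}$ ($y{\left(S \right)} = S + \frac{11 - \left(5 + S\right)}{-4 + S} = S + \frac{6 - S}{-4 + S}$)
$\frac{-11669 + 49945}{-46587 + y{\left(103 - u{\left(-10,7 \right)} \right)}} = \frac{-11669 + 49945}{-46587 + \frac{6 - \left(103 - 7\right) + \left(103 - 7\right) \left(-4 + \left(103 - 7\right)\right)}{-4 + \left(103 - 7\right)}} = \frac{38276}{-46587 + \frac{6 - \left(103 - 7\right) + \left(103 - 7\right) \left(-4 + \left(103 - 7\right)\right)}{-4 + \left(103 - 7\right)}} = \frac{38276}{-46587 + \frac{6 - 96 + 96 \left(-4 + 96\right)}{-4 + 96}} = \frac{38276}{-46587 + \frac{6 - 96 + 96 \cdot 92}{92}} = \frac{38276}{-46587 + \frac{6 - 96 + 8832}{92}} = \frac{38276}{-46587 + \frac{1}{92} \cdot 8742} = \frac{38276}{-46587 + \frac{4371}{46}} = \frac{38276}{- \frac{2138631}{46}} = 38276 \left(- \frac{46}{2138631}\right) = - \frac{1760696}{2138631}$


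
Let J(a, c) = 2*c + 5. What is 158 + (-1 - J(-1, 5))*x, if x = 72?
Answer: -994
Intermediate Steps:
J(a, c) = 5 + 2*c
158 + (-1 - J(-1, 5))*x = 158 + (-1 - (5 + 2*5))*72 = 158 + (-1 - (5 + 10))*72 = 158 + (-1 - 1*15)*72 = 158 + (-1 - 15)*72 = 158 - 16*72 = 158 - 1152 = -994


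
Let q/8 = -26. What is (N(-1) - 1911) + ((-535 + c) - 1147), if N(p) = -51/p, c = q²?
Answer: 39722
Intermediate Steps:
q = -208 (q = 8*(-26) = -208)
c = 43264 (c = (-208)² = 43264)
(N(-1) - 1911) + ((-535 + c) - 1147) = (-51/(-1) - 1911) + ((-535 + 43264) - 1147) = (-51*(-1) - 1911) + (42729 - 1147) = (51 - 1911) + 41582 = -1860 + 41582 = 39722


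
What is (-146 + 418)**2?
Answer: 73984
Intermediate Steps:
(-146 + 418)**2 = 272**2 = 73984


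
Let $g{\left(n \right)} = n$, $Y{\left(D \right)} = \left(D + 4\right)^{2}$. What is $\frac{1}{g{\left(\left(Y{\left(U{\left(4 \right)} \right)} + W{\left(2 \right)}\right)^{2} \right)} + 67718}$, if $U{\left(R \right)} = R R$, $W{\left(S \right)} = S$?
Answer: $\frac{1}{229322} \approx 4.3607 \cdot 10^{-6}$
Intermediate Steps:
$U{\left(R \right)} = R^{2}$
$Y{\left(D \right)} = \left(4 + D\right)^{2}$
$\frac{1}{g{\left(\left(Y{\left(U{\left(4 \right)} \right)} + W{\left(2 \right)}\right)^{2} \right)} + 67718} = \frac{1}{\left(\left(4 + 4^{2}\right)^{2} + 2\right)^{2} + 67718} = \frac{1}{\left(\left(4 + 16\right)^{2} + 2\right)^{2} + 67718} = \frac{1}{\left(20^{2} + 2\right)^{2} + 67718} = \frac{1}{\left(400 + 2\right)^{2} + 67718} = \frac{1}{402^{2} + 67718} = \frac{1}{161604 + 67718} = \frac{1}{229322}$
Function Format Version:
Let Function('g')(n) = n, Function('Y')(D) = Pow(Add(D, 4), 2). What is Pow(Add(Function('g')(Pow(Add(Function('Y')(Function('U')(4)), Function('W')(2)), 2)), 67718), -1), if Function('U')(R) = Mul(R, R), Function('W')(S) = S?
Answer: Rational(1, 229322) ≈ 4.3607e-6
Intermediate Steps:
Function('U')(R) = Pow(R, 2)
Function('Y')(D) = Pow(Add(4, D), 2)
Pow(Add(Function('g')(Pow(Add(Function('Y')(Function('U')(4)), Function('W')(2)), 2)), 67718), -1) = Pow(Add(Pow(Add(Pow(Add(4, Pow(4, 2)), 2), 2), 2), 67718), -1) = Pow(Add(Pow(Add(Pow(Add(4, 16), 2), 2), 2), 67718), -1) = Pow(Add(Pow(Add(Pow(20, 2), 2), 2), 67718), -1) = Pow(Add(Pow(Add(400, 2), 2), 67718), -1) = Pow(Add(Pow(402, 2), 67718), -1) = Pow(Add(161604, 67718), -1) = Pow(229322, -1) = Rational(1, 229322)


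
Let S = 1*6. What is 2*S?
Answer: 12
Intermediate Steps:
S = 6
2*S = 2*6 = 12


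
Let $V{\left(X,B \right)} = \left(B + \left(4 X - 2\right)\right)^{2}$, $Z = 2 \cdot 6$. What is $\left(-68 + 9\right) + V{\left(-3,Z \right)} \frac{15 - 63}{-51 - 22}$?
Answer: $- \frac{4115}{73} \approx -56.37$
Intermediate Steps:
$Z = 12$
$V{\left(X,B \right)} = \left(-2 + B + 4 X\right)^{2}$ ($V{\left(X,B \right)} = \left(B + \left(-2 + 4 X\right)\right)^{2} = \left(-2 + B + 4 X\right)^{2}$)
$\left(-68 + 9\right) + V{\left(-3,Z \right)} \frac{15 - 63}{-51 - 22} = \left(-68 + 9\right) + \left(-2 + 12 + 4 \left(-3\right)\right)^{2} \frac{15 - 63}{-51 - 22} = -59 + \left(-2 + 12 - 12\right)^{2} \left(- \frac{48}{-73}\right) = -59 + \left(-2\right)^{2} \left(\left(-48\right) \left(- \frac{1}{73}\right)\right) = -59 + 4 \cdot \frac{48}{73} = -59 + \frac{192}{73} = - \frac{4115}{73}$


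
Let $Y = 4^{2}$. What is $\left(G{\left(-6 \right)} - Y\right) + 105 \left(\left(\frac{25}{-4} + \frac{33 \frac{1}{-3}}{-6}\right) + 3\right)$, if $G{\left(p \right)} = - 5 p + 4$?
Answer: $- \frac{523}{4} \approx -130.75$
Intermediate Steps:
$G{\left(p \right)} = 4 - 5 p$
$Y = 16$
$\left(G{\left(-6 \right)} - Y\right) + 105 \left(\left(\frac{25}{-4} + \frac{33 \frac{1}{-3}}{-6}\right) + 3\right) = \left(\left(4 - -30\right) - 16\right) + 105 \left(\left(\frac{25}{-4} + \frac{33 \frac{1}{-3}}{-6}\right) + 3\right) = \left(\left(4 + 30\right) - 16\right) + 105 \left(\left(25 \left(- \frac{1}{4}\right) + 33 \left(- \frac{1}{3}\right) \left(- \frac{1}{6}\right)\right) + 3\right) = \left(34 - 16\right) + 105 \left(\left(- \frac{25}{4} - - \frac{11}{6}\right) + 3\right) = 18 + 105 \left(\left(- \frac{25}{4} + \frac{11}{6}\right) + 3\right) = 18 + 105 \left(- \frac{53}{12} + 3\right) = 18 + 105 \left(- \frac{17}{12}\right) = 18 - \frac{595}{4} = - \frac{523}{4}$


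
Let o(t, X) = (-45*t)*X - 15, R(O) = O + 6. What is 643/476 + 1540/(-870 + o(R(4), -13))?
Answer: 785107/472668 ≈ 1.6610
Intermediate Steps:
R(O) = 6 + O
o(t, X) = -15 - 45*X*t (o(t, X) = -45*X*t - 15 = -15 - 45*X*t)
643/476 + 1540/(-870 + o(R(4), -13)) = 643/476 + 1540/(-870 + (-15 - 45*(-13)*(6 + 4))) = 643*(1/476) + 1540/(-870 + (-15 - 45*(-13)*10)) = 643/476 + 1540/(-870 + (-15 + 5850)) = 643/476 + 1540/(-870 + 5835) = 643/476 + 1540/4965 = 643/476 + 1540*(1/4965) = 643/476 + 308/993 = 785107/472668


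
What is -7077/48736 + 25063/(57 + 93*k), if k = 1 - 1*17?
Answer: -1231597555/69741216 ≈ -17.660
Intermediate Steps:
k = -16 (k = 1 - 17 = -16)
-7077/48736 + 25063/(57 + 93*k) = -7077/48736 + 25063/(57 + 93*(-16)) = -7077*1/48736 + 25063/(57 - 1488) = -7077/48736 + 25063/(-1431) = -7077/48736 + 25063*(-1/1431) = -7077/48736 - 25063/1431 = -1231597555/69741216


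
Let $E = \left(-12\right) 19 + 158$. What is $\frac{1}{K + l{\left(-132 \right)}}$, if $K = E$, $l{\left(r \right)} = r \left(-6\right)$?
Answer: $\frac{1}{722} \approx 0.001385$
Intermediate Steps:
$l{\left(r \right)} = - 6 r$
$E = -70$ ($E = -228 + 158 = -70$)
$K = -70$
$\frac{1}{K + l{\left(-132 \right)}} = \frac{1}{-70 - -792} = \frac{1}{-70 + 792} = \frac{1}{722}$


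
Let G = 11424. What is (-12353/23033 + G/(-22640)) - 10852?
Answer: -353718999197/32591695 ≈ -10853.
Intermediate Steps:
(-12353/23033 + G/(-22640)) - 10852 = (-12353/23033 + 11424/(-22640)) - 10852 = (-12353*1/23033 + 11424*(-1/22640)) - 10852 = (-12353/23033 - 714/1415) - 10852 = -33925057/32591695 - 10852 = -353718999197/32591695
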